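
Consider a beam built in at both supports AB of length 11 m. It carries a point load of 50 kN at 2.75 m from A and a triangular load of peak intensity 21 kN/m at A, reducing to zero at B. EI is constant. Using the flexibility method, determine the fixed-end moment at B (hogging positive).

Take the two fixed-end moments M_A, M_B as redundants; the released structure is the simple span AB.
End rotations of the released simple span under the applied load (×1/EI):
  at A: point load 50 at a = 2.75: Pab(L + b)/(6LEI) = 330.9/EI
  at B: point load 50 at a = 2.75: Pab(L + a)/(6LEI) = 236.3/EI
  at A: triangular load, peak 21: w₀L³/(45EI) = 621.1/EI
  at B: triangular load, peak 21: 7w₀L³/(360EI) = 543.5/EI
  θ_A0 = 952/EI,  θ_B0 = 779.8/EI
Flexibility coefficients: a unit moment at one end gives L/(3EI) there and L/(6EI) at the far end, so f₁₁ = f₂₂ = 3.667/EI and f₁₂ = f₂₁ = 1.833/EI.
Compatibility — zero rotation at each built-in end:
  3.667 M_A + 1.833 M_B = 952
  1.833 M_A + 3.667 M_B = 779.8
Solving the pair gives M_A = 204.4 kN·m and M_B = 110.5 kN·m (hogging).

M_B = 110.5 kN·m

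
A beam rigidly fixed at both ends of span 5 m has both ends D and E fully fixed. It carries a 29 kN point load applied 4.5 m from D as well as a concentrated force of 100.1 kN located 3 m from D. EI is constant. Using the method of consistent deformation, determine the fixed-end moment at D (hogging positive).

Release both end moments; the primary structure is a simply-supported span DE with redundants M_D and M_E.
On the primary (simply-supported) span, the end slopes from the loading are:
  at D: point load 29 at a = 4.5: Pab(L + b)/(6LEI) = 11.96/EI
  at E: point load 29 at a = 4.5: Pab(L + a)/(6LEI) = 20.66/EI
  at D: point load 100.1 at a = 3: Pab(L + b)/(6LEI) = 140.1/EI
  at E: point load 100.1 at a = 3: Pab(L + a)/(6LEI) = 160.2/EI
  θ_D0 = 152.1/EI,  θ_E0 = 180.8/EI
Flexibility coefficients: a unit moment at one end gives L/(3EI) there and L/(6EI) at the far end, so f₁₁ = f₂₂ = 1.667/EI and f₁₂ = f₂₁ = 0.8333/EI.
Compatibility — zero rotation at each built-in end:
  1.667 M_D + 0.8333 M_E = 152.1
  0.8333 M_D + 1.667 M_E = 180.8
Solving the pair gives M_D = 49.35 kN·m and M_E = 83.82 kN·m (hogging).

M_D = 49.35 kN·m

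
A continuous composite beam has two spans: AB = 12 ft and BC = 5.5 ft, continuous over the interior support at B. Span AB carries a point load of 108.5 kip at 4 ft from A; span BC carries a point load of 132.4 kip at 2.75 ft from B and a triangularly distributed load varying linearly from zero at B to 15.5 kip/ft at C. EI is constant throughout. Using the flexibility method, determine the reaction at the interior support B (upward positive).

R_B = 165.3 kip

Insert a hinge at B; M_B is the redundant, and each span becomes simply supported.
Discontinuity in slope at B on the released structure — sum the simple-span end rotations:
  span AB: point load 108.5 at a = 4: Pab(L + a)/(6LEI) = 771.6/EI
  span BC: point load 132.4 at a = 2.75: Pab(L + b)/(6LEI) = 250.3/EI
  span BC: triangular load, peak 15.5: 7w₀L³/(360EI) = 50.14/EI
  relative rotation θ_0 = (771.6 + 300.5)/EI = 1072/EI
A unit hogging moment at B produces rotation L₁/(3EI) + L₂/(3EI) = 5.833/EI.
Slope continuity at B: θ_0 = M_B·5.833/EI, so M_B = 1072/5.833 = 183.8 kip·ft (hogging).
Span AB, ΣM about A with M_B applied at B: R_B^{AB}·12 = 434 + 183.8, so R_B^{AB} = 51.48 kip and R_A = 108.5 − 51.48 = 57.02 kip.
Span BC, ΣM about C: R_B^{BC}·5.5 = 442.2 + 183.8, so R_B^{BC} = 113.8 kip and R_C = 175 − 113.8 = 61.2 kip.
R_B = 51.48 + 113.8 = 165.3 kip.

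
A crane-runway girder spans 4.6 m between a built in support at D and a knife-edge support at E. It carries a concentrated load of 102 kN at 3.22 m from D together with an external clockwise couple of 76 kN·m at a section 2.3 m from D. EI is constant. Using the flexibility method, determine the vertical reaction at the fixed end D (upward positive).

R_D = 25.94 kN

Choose R_E as the redundant. The primary structure is the cantilever fixed at D.
Free-end deflection of the primary structure under the applied loading (downward +):
  point load 102 at a = 3.22: Pa²(3L − a)/(6EI) = 1865/EI
  clockwise couple 76 at a = 2.3: M₀a(2L − a)/(2EI) = 603.1/EI
  δ_0 = 2468/EI
Tip deflection under a unit load at E: L³/(3EI) = 32.45/EI.
The prop prevents deflection at E: R_E = δ_0/δ_{EE} = 2468/32.45 = 76.06 kN.
Vertical equilibrium: R_D = ΣP − R_E = 102 − 76.06 = 25.94 kN.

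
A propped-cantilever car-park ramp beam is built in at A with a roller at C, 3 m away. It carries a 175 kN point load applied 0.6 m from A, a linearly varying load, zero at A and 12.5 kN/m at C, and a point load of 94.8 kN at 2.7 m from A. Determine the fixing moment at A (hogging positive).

Remove the prop at C; the released (primary) structure is a cantilever built in at A.
Downward deflection at the released point C due to the loads:
  point load 175 at a = 0.6: Pa²(3L − a)/(6EI) = 88.2/EI
  triangular load, peak 12.5 at the free end: 11w₀L⁴/(120EI) = 92.81/EI
  point load 94.8 at a = 2.7: Pa²(3L − a)/(6EI) = 725.6/EI
  δ_0 = 906.7/EI
Flexibility coefficient — unit upward force at C: δ_{CC} = L³/(3EI) = 9/EI.
The prop prevents deflection at C: R_C = δ_0/δ_{CC} = 906.7/9 = 100.7 kN.
Moment equilibrium about A: M_A = Σ(load moments about A) − R_C·L = 398.5 − 100.7×3 = 96.24 kN·m.

M_A = 96.24 kN·m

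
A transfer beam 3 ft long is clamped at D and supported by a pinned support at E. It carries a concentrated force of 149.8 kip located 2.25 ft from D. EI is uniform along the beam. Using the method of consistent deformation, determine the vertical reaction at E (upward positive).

R_E = 94.8 kip

Choose R_E as the redundant. The primary structure is the cantilever fixed at D.
Deflection at E on the released cantilever, summing each load's contribution:
  point load 149.8 at a = 2.25: Pa²(3L − a)/(6EI) = 853.2/EI
Tip deflection under a unit load at E: L³/(3EI) = 9/EI.
The prop prevents deflection at E: R_E = δ_0/δ_{EE} = 853.2/9 = 94.8 kip.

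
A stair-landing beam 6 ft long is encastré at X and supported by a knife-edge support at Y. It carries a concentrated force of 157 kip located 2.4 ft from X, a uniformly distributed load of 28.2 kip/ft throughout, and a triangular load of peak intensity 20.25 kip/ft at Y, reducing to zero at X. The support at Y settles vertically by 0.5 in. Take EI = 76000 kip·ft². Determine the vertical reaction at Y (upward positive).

R_Y = 85.54 kip

Take the reaction at Y as the redundant and release it; the primary structure is a cantilever fixed at X.
Deflection at Y on the released cantilever, summing each load's contribution:
  point load 157 at a = 2.4: Pa²(3L − a)/(6EI) = 2351/EI
  UDL 28.2: wL⁴/(8EI) = 4568/EI
  triangular load, peak 20.25 at the free end: 11w₀L⁴/(120EI) = 2406/EI
  δ_0 = 9325/EI
Flexibility coefficient — unit upward force at Y: δ_{YY} = L³/(3EI) = 72/EI.
With EI = 76000 kip·ft²: δ_0 = 0.1227 ft and δ_{YY} = 0.000947 ft/kip.
Compatibility — the beam at Y must follow the support down by 0.04167 ft: δ_0 − R_Y·δ_{YY} = 0.04167, so R_Y = (0.1227 − 0.04167)/0.000947 = 85.54 kip.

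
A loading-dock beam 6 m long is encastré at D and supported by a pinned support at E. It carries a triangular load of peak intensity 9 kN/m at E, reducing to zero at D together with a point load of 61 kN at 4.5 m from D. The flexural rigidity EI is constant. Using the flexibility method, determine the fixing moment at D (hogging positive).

Release the roller at E. Primary structure: cantilever fixed at D.
Deflection at E on the released cantilever, summing each load's contribution:
  triangular load, peak 9 at the free end: 11w₀L⁴/(120EI) = 1069/EI
  point load 61 at a = 4.5: Pa²(3L − a)/(6EI) = 2779/EI
  δ_0 = 3849/EI
Flexibility coefficient — unit upward force at E: δ_{EE} = L³/(3EI) = 72/EI.
The prop prevents deflection at E: R_E = δ_0/δ_{EE} = 3849/72 = 53.45 kN.
Moment equilibrium about D: M_D = Σ(load moments about D) − R_E·L = 382.5 − 53.45×6 = 61.79 kN·m.

M_D = 61.79 kN·m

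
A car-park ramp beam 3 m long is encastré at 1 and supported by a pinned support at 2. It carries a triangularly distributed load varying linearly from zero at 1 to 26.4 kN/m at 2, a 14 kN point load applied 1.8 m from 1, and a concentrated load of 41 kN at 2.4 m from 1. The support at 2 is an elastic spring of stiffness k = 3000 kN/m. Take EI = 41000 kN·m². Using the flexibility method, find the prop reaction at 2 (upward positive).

Take the reaction at 2 as the redundant and release it; the primary structure is a cantilever fixed at 1.
Downward deflection at the released point 2 due to the loads:
  triangular load, peak 26.4 at the free end: 11w₀L⁴/(120EI) = 196/EI
  point load 14 at a = 1.8: Pa²(3L − a)/(6EI) = 54.43/EI
  point load 41 at a = 2.4: Pa²(3L − a)/(6EI) = 259.8/EI
  δ_0 = 510.2/EI
Flexibility coefficient — unit upward force at 2: δ_{22} = L³/(3EI) = 9/EI.
With EI = 41000 kN·m²: δ_0 = 0.012445 m and δ_{22} = 0.00022 m/kN.
Compatibility — the spring shortens by R_2/k under the reaction it provides: δ_0 − R_2·δ_{22} = R_2/k. With 1/k = 0.000333 m/kN, R_2 = δ_0 / (δ_{22} + 1/k) = 0.012445 / (0.00022 + 0.000333) = 22.51 kN.

R_2 = 22.51 kN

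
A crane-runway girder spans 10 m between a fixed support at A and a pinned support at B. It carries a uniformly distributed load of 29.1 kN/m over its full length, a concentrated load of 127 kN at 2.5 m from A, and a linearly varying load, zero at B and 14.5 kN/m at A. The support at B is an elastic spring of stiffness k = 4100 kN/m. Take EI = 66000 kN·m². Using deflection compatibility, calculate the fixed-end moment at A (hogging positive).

Take the reaction at B as the redundant and release it; the primary structure is a cantilever fixed at A.
Deflection at B on the released cantilever, summing each load's contribution:
  UDL 29.1: wL⁴/(8EI) = 36375/EI
  point load 127 at a = 2.5: Pa²(3L − a)/(6EI) = 3638/EI
  triangular load, peak 14.5 at the fixed end: w₀L⁴/(30EI) = 4833/EI
  δ_0 = 44846/EI
Tip deflection under a unit load at B: L³/(3EI) = 333.3/EI.
With EI = 66000 kN·m²: δ_0 = 0.67949 m and δ_{BB} = 0.005051 m/kN.
Compatibility — the spring shortens by R_B/k under the reaction it provides: δ_0 − R_B·δ_{BB} = R_B/k. With 1/k = 0.000244 m/kN, R_B = δ_0 / (δ_{BB} + 1/k) = 0.67949 / (0.005051 + 0.000244) = 128.3 kN.
Moment equilibrium about A: M_A = Σ(load moments about A) − R_B·L = 2014 − 128.3×10 = 730.8 kN·m.

M_A = 730.8 kN·m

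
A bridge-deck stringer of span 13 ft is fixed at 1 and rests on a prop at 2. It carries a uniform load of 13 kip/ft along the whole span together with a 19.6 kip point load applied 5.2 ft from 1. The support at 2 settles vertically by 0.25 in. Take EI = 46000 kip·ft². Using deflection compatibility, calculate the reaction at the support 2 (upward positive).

R_2 = 66.14 kip

Take the reaction at 2 as the redundant and release it; the primary structure is a cantilever fixed at 1.
Downward deflection at the released point 2 due to the loads:
  UDL 13: wL⁴/(8EI) = 46412/EI
  point load 19.6 at a = 5.2: Pa²(3L − a)/(6EI) = 2986/EI
  δ_0 = 49397/EI
Tip deflection under a unit load at 2: L³/(3EI) = 732.3/EI.
With EI = 46000 kip·ft²: δ_0 = 1.0739 ft and δ_{22} = 0.01592 ft/kip.
Compatibility — the beam at 2 must follow the support down by 0.02083 ft: δ_0 − R_2·δ_{22} = 0.02083, so R_2 = (1.0739 − 0.02083)/0.01592 = 66.14 kip.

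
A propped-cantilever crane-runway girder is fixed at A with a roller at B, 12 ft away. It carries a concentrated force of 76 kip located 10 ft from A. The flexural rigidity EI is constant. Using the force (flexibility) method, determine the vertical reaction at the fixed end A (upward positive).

R_A = 18.82 kip

Release the roller at B. Primary structure: cantilever fixed at A.
Deflection at B on the released cantilever, summing each load's contribution:
  point load 76 at a = 10: Pa²(3L − a)/(6EI) = 32933/EI
Flexibility coefficient — unit upward force at B: δ_{BB} = L³/(3EI) = 576/EI.
Compatibility at B: δ_0 − R_B·δ_{BB} = 0, so R_B = 32933/576 = 57.18 kip.
Vertical equilibrium: R_A = ΣP − R_B = 76 − 57.18 = 18.82 kip.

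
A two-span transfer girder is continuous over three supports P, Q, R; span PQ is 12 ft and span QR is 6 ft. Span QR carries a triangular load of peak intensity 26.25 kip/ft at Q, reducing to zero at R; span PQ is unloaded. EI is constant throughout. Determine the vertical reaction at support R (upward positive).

Release continuity at Q by inserting a hinge; the redundant is the internal moment M_Q. The primary structure is two simply-supported spans PQ and QR.
Discontinuity in slope at Q on the released structure — sum the simple-span end rotations:
  span QR: triangular load, peak 26.25: w₀L³/(45EI) = 126/EI
  relative rotation θ_0 = (0 + 126)/EI = 126/EI
A unit hogging moment at Q produces rotation L₁/(3EI) + L₂/(3EI) = 6/EI.
Slope continuity at Q: θ_0 = M_Q·6/EI, so M_Q = 126/6 = 21 kip·ft (hogging).
Span QR, ΣM about R: R_Q^{QR}·6 = 315 + 21, so R_Q^{QR} = 56 kip and R_R = 78.75 − 56 = 22.75 kip.

R_R = 22.75 kip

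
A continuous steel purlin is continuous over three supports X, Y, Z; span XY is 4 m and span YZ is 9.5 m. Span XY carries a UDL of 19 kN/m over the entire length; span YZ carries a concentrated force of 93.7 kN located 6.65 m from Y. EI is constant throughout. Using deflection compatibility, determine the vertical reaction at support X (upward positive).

Insert a hinge at Y; M_Y is the redundant, and each span becomes simply supported.
Rotations at Y on the released spans (each span's end-slope, ×1/EI):
  span XY: UDL 19: wL³/(24EI) = 50.67/EI
  span YZ: point load 93.7 at a = 6.65: Pab(L + b)/(6LEI) = 384.8/EI
  relative rotation θ_0 = (50.67 + 384.8)/EI = 435.4/EI
A unit hogging moment at Y produces rotation L₁/(3EI) + L₂/(3EI) = 4.5/EI.
Compatibility: M_Y·(L₁+L₂)/(3EI) = θ_0, giving M_Y = 96.76 kN·m (hogging).
Span XY, ΣM about X with M_Y applied at Y: R_Y^{XY}·4 = 152 + 96.76, so R_Y^{XY} = 62.19 kN and R_X = 76 − 62.19 = 13.81 kN.

R_X = 13.81 kN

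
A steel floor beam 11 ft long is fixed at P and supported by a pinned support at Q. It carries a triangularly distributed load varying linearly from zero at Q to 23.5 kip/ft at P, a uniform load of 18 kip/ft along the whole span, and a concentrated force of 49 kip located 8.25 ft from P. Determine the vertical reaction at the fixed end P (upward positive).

R_P = 245.1 kip

Choose R_Q as the redundant. The primary structure is the cantilever fixed at P.
Downward deflection at the released point Q due to the loads:
  triangular load, peak 23.5 at the fixed end: w₀L⁴/(30EI) = 11469/EI
  UDL 18: wL⁴/(8EI) = 32942/EI
  point load 49 at a = 8.25: Pa²(3L − a)/(6EI) = 13757/EI
  δ_0 = 58168/EI
Flexibility coefficient — unit upward force at Q: δ_{QQ} = L³/(3EI) = 443.7/EI.
The prop prevents deflection at Q: R_Q = δ_0/δ_{QQ} = 58168/443.7 = 131.1 kip.
Vertical equilibrium: R_P = ΣP − R_Q = 376.2 − 131.1 = 245.1 kip.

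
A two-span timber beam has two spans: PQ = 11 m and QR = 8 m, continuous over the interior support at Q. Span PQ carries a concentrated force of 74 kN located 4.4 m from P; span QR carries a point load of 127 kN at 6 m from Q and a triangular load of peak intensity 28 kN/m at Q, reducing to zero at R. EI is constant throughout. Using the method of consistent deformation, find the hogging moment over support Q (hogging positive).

Release continuity at Q by inserting a hinge; the redundant is the internal moment M_Q. The primary structure is two simply-supported spans PQ and QR.
Discontinuity in slope at Q on the released structure — sum the simple-span end rotations:
  span PQ: point load 74 at a = 4.4: Pab(L + a)/(6LEI) = 501.4/EI
  span QR: point load 127 at a = 6: Pab(L + b)/(6LEI) = 317.5/EI
  span QR: triangular load, peak 28: w₀L³/(45EI) = 318.6/EI
  relative rotation θ_0 = (501.4 + 636.1)/EI = 1138/EI
A unit hogging moment at Q produces rotation L₁/(3EI) + L₂/(3EI) = 6.333/EI.
Compatibility: M_Q·(L₁+L₂)/(3EI) = θ_0, giving M_Q = 179.6 kN·m (hogging).

M_Q = 179.6 kN·m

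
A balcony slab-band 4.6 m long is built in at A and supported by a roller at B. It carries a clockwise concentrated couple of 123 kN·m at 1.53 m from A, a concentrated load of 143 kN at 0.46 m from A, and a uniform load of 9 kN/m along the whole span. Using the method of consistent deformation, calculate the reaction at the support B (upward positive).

R_B = 39.84 kN

Remove the prop at B; the released (primary) structure is a cantilever built in at A.
Deflection at B on the released cantilever, summing each load's contribution:
  clockwise couple 123 at a = 1.53: M₀a(2L − a)/(2EI) = 721.7/EI
  point load 143 at a = 0.46: Pa²(3L − a)/(6EI) = 67.28/EI
  UDL 9: wL⁴/(8EI) = 503.7/EI
  δ_0 = 1293/EI
Flexibility coefficient — unit upward force at B: δ_{BB} = L³/(3EI) = 32.45/EI.
Compatibility at B: δ_0 − R_B·δ_{BB} = 0, so R_B = 1293/32.45 = 39.84 kN.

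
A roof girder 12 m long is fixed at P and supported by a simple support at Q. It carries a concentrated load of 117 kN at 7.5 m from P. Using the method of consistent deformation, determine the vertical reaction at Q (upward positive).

Choose R_Q as the redundant. The primary structure is the cantilever fixed at P.
Downward deflection at the released point Q due to the loads:
  point load 117 at a = 7.5: Pa²(3L − a)/(6EI) = 31261/EI
Flexibility coefficient — unit upward force at Q: δ_{QQ} = L³/(3EI) = 576/EI.
Compatibility at Q: δ_0 − R_Q·δ_{QQ} = 0, so R_Q = 31261/576 = 54.27 kN.

R_Q = 54.27 kN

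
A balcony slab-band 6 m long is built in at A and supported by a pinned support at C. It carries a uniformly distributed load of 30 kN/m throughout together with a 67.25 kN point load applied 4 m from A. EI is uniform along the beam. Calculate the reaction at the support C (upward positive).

R_C = 102.4 kN

Remove the prop at C; the released (primary) structure is a cantilever built in at A.
Free-end deflection of the primary structure under the applied loading (downward +):
  UDL 30: wL⁴/(8EI) = 4860/EI
  point load 67.25 at a = 4: Pa²(3L − a)/(6EI) = 2511/EI
  δ_0 = 7371/EI
Flexibility coefficient — unit upward force at C: δ_{CC} = L³/(3EI) = 72/EI.
The prop prevents deflection at C: R_C = δ_0/δ_{CC} = 7371/72 = 102.4 kN.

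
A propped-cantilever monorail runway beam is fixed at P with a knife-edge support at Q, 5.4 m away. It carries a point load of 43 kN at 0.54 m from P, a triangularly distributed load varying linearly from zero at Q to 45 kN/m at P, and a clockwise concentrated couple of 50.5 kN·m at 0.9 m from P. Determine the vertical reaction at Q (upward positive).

Choose R_Q as the redundant. The primary structure is the cantilever fixed at P.
Deflection at Q on the released cantilever, summing each load's contribution:
  point load 43 at a = 0.54: Pa²(3L − a)/(6EI) = 32.73/EI
  triangular load, peak 45 at the fixed end: w₀L⁴/(30EI) = 1275/EI
  clockwise couple 50.5 at a = 0.9: M₀a(2L − a)/(2EI) = 225/EI
  δ_0 = 1533/EI
Tip deflection under a unit load at Q: L³/(3EI) = 52.49/EI.
Compatibility at Q: δ_0 − R_Q·δ_{QQ} = 0, so R_Q = 1533/52.49 = 29.21 kN.

R_Q = 29.21 kN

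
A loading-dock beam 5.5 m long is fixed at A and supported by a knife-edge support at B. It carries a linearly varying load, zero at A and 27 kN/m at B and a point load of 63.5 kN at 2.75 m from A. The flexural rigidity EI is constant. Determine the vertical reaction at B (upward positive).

Choose R_B as the redundant. The primary structure is the cantilever fixed at A.
Primary-structure tip deflection at B by superposition:
  triangular load, peak 27 at the free end: 11w₀L⁴/(120EI) = 2265/EI
  point load 63.5 at a = 2.75: Pa²(3L − a)/(6EI) = 1101/EI
  δ_0 = 3365/EI
Tip deflection under a unit load at B: L³/(3EI) = 55.46/EI.
Compatibility at B: δ_0 − R_B·δ_{BB} = 0, so R_B = 3365/55.46 = 60.68 kN.

R_B = 60.68 kN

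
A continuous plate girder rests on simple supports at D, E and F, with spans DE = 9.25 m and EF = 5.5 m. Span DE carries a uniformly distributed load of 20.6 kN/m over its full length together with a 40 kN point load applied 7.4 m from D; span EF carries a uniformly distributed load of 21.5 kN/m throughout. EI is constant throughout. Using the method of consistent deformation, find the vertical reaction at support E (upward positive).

R_E = 244.9 kN

Insert a hinge at E; M_E is the redundant, and each span becomes simply supported.
Discontinuity in slope at E on the released structure — sum the simple-span end rotations:
  span DE: UDL 20.6: wL³/(24EI) = 679.3/EI
  span DE: point load 40 at a = 7.4: Pab(L + a)/(6LEI) = 164.3/EI
  span EF: UDL 21.5: wL³/(24EI) = 149/EI
  relative rotation θ_0 = (843.6 + 149)/EI = 992.7/EI
A unit hogging moment at E produces rotation L₁/(3EI) + L₂/(3EI) = 4.917/EI.
Slope continuity at E: θ_0 = M_E·4.917/EI, so M_E = 992.7/4.917 = 201.9 kN·m (hogging).
Span DE, ΣM about D with M_E applied at E: R_E^{DE}·9.25 = 1177 + 201.9, so R_E^{DE} = 149.1 kN and R_D = 230.6 − 149.1 = 81.45 kN.
Span EF, ΣM about F: R_E^{EF}·5.5 = 325.2 + 201.9, so R_E^{EF} = 95.83 kN and R_F = 118.2 − 95.83 = 22.42 kN.
R_E = 149.1 + 95.83 = 244.9 kN.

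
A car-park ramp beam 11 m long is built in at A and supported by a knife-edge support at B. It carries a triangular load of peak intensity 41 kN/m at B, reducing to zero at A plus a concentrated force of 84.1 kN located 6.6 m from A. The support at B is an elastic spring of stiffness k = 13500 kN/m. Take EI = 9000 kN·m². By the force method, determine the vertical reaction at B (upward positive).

R_B = 160.1 kN

Choose R_B as the redundant. The primary structure is the cantilever fixed at A.
Free-end deflection of the primary structure under the applied loading (downward +):
  triangular load, peak 41 at the free end: 11w₀L⁴/(120EI) = 55026/EI
  point load 84.1 at a = 6.6: Pa²(3L − a)/(6EI) = 16119/EI
  δ_0 = 71145/EI
Tip deflection under a unit load at B: L³/(3EI) = 443.7/EI.
With EI = 9000 kN·m²: δ_0 = 7.905 m and δ_{BB} = 0.049296 m/kN.
Compatibility — the spring shortens by R_B/k under the reaction it provides: δ_0 − R_B·δ_{BB} = R_B/k. With 1/k = 0.000074 m/kN, R_B = δ_0 / (δ_{BB} + 1/k) = 7.905 / (0.049296 + 0.000074) = 160.1 kN.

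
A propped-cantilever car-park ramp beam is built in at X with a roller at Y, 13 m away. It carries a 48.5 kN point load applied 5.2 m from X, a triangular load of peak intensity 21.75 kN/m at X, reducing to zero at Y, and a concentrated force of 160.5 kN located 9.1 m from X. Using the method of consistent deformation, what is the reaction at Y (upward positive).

R_Y = 128.8 kN

Choose R_Y as the redundant. The primary structure is the cantilever fixed at X.
Downward deflection at the released point Y due to the loads:
  point load 48.5 at a = 5.2: Pa²(3L − a)/(6EI) = 7388/EI
  triangular load, peak 21.75 at the fixed end: w₀L⁴/(30EI) = 20707/EI
  point load 160.5 at a = 9.1: Pa²(3L − a)/(6EI) = 66234/EI
  δ_0 = 94328/EI
Tip deflection under a unit load at Y: L³/(3EI) = 732.3/EI.
Compatibility at Y: δ_0 − R_Y·δ_{YY} = 0, so R_Y = 94328/732.3 = 128.8 kN.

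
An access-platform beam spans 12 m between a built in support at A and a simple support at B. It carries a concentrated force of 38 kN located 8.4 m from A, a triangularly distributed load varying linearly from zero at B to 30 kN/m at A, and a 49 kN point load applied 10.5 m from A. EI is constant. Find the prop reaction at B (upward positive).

R_B = 97.27 kN

Take the reaction at B as the redundant and release it; the primary structure is a cantilever fixed at A.
Downward deflection at the released point B due to the loads:
  point load 38 at a = 8.4: Pa²(3L − a)/(6EI) = 12334/EI
  triangular load, peak 30 at the fixed end: w₀L⁴/(30EI) = 20736/EI
  point load 49 at a = 10.5: Pa²(3L − a)/(6EI) = 22960/EI
  δ_0 = 56029/EI
Tip deflection under a unit load at B: L³/(3EI) = 576/EI.
Compatibility at B: δ_0 − R_B·δ_{BB} = 0, so R_B = 56029/576 = 97.27 kN.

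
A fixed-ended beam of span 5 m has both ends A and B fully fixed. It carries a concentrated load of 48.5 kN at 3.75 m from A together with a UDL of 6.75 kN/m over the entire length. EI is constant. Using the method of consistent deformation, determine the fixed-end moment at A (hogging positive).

M_A = 25.43 kN·m

Take the two fixed-end moments M_A, M_B as redundants; the released structure is the simple span AB.
Simple-span end rotations at A and B under the given loads:
  at A: point load 48.5 at a = 3.75: Pab(L + b)/(6LEI) = 47.36/EI
  at B: point load 48.5 at a = 3.75: Pab(L + a)/(6LEI) = 66.31/EI
  at A: UDL 6.75: wL³/(24EI) = 35.16/EI
  at B: UDL 6.75: wL³/(24EI) = 35.16/EI
  θ_A0 = 82.52/EI,  θ_B0 = 101.5/EI
Flexibility coefficients: a unit moment at one end gives L/(3EI) there and L/(6EI) at the far end, so f₁₁ = f₂₂ = 1.667/EI and f₁₂ = f₂₁ = 0.8333/EI.
Compatibility — zero rotation at each built-in end:
  1.667 M_A + 0.8333 M_B = 82.52
  0.8333 M_A + 1.667 M_B = 101.5
Solving the pair gives M_A = 25.43 kN·m and M_B = 48.16 kN·m (hogging).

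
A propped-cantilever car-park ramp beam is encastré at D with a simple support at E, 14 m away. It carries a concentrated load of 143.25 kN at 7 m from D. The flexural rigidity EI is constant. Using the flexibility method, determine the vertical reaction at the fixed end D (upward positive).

Remove the prop at E; the released (primary) structure is a cantilever built in at D.
Deflection at E on the released cantilever, summing each load's contribution:
  point load 143.25 at a = 7: Pa²(3L − a)/(6EI) = 40946/EI
Flexibility coefficient — unit upward force at E: δ_{EE} = L³/(3EI) = 914.7/EI.
The prop prevents deflection at E: R_E = δ_0/δ_{EE} = 40946/914.7 = 44.77 kN.
Vertical equilibrium: R_D = ΣP − R_E = 143.2 − 44.77 = 98.48 kN.

R_D = 98.48 kN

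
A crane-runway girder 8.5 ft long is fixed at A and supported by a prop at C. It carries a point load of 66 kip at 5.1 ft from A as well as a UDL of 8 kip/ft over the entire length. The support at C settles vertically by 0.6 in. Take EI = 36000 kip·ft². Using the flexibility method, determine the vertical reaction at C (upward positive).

Release the roller at C. Primary structure: cantilever fixed at A.
Downward deflection at the released point C due to the loads:
  point load 66 at a = 5.1: Pa²(3L − a)/(6EI) = 5837/EI
  UDL 8: wL⁴/(8EI) = 5220/EI
  δ_0 = 11057/EI
Tip deflection under a unit load at C: L³/(3EI) = 204.7/EI.
With EI = 36000 kip·ft²: δ_0 = 0.30713 ft and δ_{CC} = 0.005686 ft/kip.
Compatibility — the beam at C must follow the support down by 0.05 ft: δ_0 − R_C·δ_{CC} = 0.05, so R_C = (0.30713 − 0.05)/0.005686 = 45.22 kip.

R_C = 45.22 kip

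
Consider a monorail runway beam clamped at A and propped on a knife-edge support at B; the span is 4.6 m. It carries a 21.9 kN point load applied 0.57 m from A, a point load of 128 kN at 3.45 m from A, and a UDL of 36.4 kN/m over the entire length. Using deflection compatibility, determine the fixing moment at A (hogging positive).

M_A = 175.5 kN·m

Remove the prop at B; the released (primary) structure is a cantilever built in at A.
Downward deflection at the released point B due to the loads:
  point load 21.9 at a = 0.57: Pa²(3L − a)/(6EI) = 15.69/EI
  point load 128 at a = 3.45: Pa²(3L − a)/(6EI) = 2628/EI
  UDL 36.4: wL⁴/(8EI) = 2037/EI
  δ_0 = 4681/EI
Tip deflection under a unit load at B: L³/(3EI) = 32.45/EI.
Compatibility at B: δ_0 − R_B·δ_{BB} = 0, so R_B = 4681/32.45 = 144.3 kN.
Moment equilibrium about A: M_A = Σ(load moments about A) − R_B·L = 839.2 − 144.3×4.6 = 175.5 kN·m.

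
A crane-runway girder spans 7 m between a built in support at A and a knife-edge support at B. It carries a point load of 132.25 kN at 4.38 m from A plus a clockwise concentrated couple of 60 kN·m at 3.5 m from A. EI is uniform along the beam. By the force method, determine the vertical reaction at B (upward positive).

R_B = 71.11 kN

Release the roller at B. Primary structure: cantilever fixed at A.
Free-end deflection of the primary structure under the applied loading (downward +):
  point load 132.25 at a = 4.38: Pa²(3L − a)/(6EI) = 7028/EI
  clockwise couple 60 at a = 3.5: M₀a(2L − a)/(2EI) = 1102/EI
  δ_0 = 8130/EI
Tip deflection under a unit load at B: L³/(3EI) = 114.3/EI.
Compatibility at B: δ_0 − R_B·δ_{BB} = 0, so R_B = 8130/114.3 = 71.11 kN.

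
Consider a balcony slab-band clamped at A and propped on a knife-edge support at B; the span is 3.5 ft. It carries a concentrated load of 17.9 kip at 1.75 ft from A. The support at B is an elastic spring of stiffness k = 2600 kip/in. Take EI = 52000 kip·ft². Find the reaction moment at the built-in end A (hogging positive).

M_A = 13.79 kip·ft

Release the roller at B. Primary structure: cantilever fixed at A.
Deflection at B on the released cantilever, summing each load's contribution:
  point load 17.9 at a = 1.75: Pa²(3L − a)/(6EI) = 79.94/EI
Tip deflection under a unit load at B: L³/(3EI) = 14.29/EI.
With EI = 52000 kip·ft²: δ_0 = 0.001537 ft and δ_{BB} = 0.000275 ft/kip.
Compatibility — the spring shortens by R_B/k under the reaction it provides: δ_0 − R_B·δ_{BB} = R_B/k. With 1/k = 1/(2600×12) ft/kip = 0.000032 ft/kip, R_B = δ_0 / (δ_{BB} + 1/k) = 0.001537 / (0.000275 + 0.000032) = 5.01 kip.
Moment equilibrium about A: M_A = Σ(load moments about A) − R_B·L = 31.32 − 5.01×3.5 = 13.79 kip·ft.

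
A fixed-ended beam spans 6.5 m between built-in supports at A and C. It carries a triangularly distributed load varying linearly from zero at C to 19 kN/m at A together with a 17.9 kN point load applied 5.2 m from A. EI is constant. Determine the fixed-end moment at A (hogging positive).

Take the two fixed-end moments M_A, M_C as redundants; the released structure is the simple span AC.
Simple-span end rotations at A and C under the given loads:
  at A: triangular load, peak 19: w₀L³/(45EI) = 116/EI
  at C: triangular load, peak 19: 7w₀L³/(360EI) = 101.5/EI
  at A: point load 17.9 at a = 5.2: Pab(L + b)/(6LEI) = 24.2/EI
  at C: point load 17.9 at a = 5.2: Pab(L + a)/(6LEI) = 36.3/EI
  θ_A0 = 140.2/EI,  θ_C0 = 137.8/EI
Flexibility coefficients: a unit moment at one end gives L/(3EI) there and L/(6EI) at the far end, so f₁₁ = f₂₂ = 2.167/EI and f₁₂ = f₂₁ = 1.083/EI.
Compatibility — zero rotation at each built-in end:
  2.167 M_A + 1.083 M_C = 140.2
  1.083 M_A + 2.167 M_C = 137.8
Solving the pair gives M_A = 43.86 kN·m and M_C = 41.65 kN·m (hogging).

M_A = 43.86 kN·m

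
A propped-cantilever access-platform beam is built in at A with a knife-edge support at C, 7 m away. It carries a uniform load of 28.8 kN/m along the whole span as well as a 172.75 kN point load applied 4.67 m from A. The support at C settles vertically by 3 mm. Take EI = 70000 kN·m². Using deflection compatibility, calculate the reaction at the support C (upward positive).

R_C = 163.4 kN

Take the reaction at C as the redundant and release it; the primary structure is a cantilever fixed at A.
Free-end deflection of the primary structure under the applied loading (downward +):
  UDL 28.8: wL⁴/(8EI) = 8644/EI
  point load 172.75 at a = 4.67: Pa²(3L − a)/(6EI) = 10254/EI
  δ_0 = 18897/EI
Flexibility coefficient — unit upward force at C: δ_{CC} = L³/(3EI) = 114.3/EI.
With EI = 70000 kN·m²: δ_0 = 0.26996 m and δ_{CC} = 0.001633 m/kN.
Compatibility — the beam at C must follow the support down by 0.003 m: δ_0 − R_C·δ_{CC} = 0.003, so R_C = (0.26996 − 0.003)/0.001633 = 163.4 kN.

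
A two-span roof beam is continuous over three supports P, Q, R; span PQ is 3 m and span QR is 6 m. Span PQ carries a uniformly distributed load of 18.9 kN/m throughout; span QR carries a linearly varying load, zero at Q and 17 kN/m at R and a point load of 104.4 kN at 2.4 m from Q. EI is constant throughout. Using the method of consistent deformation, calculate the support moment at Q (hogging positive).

M_Q = 111.1 kN·m

Release continuity at Q by inserting a hinge; the redundant is the internal moment M_Q. The primary structure is two simply-supported spans PQ and QR.
Rotations at Q on the released spans (each span's end-slope, ×1/EI):
  span PQ: UDL 18.9: wL³/(24EI) = 21.26/EI
  span QR: triangular load, peak 17: 7w₀L³/(360EI) = 71.4/EI
  span QR: point load 104.4 at a = 2.4: Pab(L + b)/(6LEI) = 240.5/EI
  relative rotation θ_0 = (21.26 + 311.9)/EI = 333.2/EI
A unit hogging moment at Q produces rotation L₁/(3EI) + L₂/(3EI) = 3/EI.
Compatibility: M_Q·(L₁+L₂)/(3EI) = θ_0, giving M_Q = 111.1 kN·m (hogging).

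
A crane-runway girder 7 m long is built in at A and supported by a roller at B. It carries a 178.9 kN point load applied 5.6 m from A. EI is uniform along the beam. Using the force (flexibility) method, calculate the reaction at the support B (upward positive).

R_B = 125.9 kN

Choose R_B as the redundant. The primary structure is the cantilever fixed at A.
Primary-structure tip deflection at B by superposition:
  point load 178.9 at a = 5.6: Pa²(3L − a)/(6EI) = 14400/EI
Flexibility coefficient — unit upward force at B: δ_{BB} = L³/(3EI) = 114.3/EI.
The prop prevents deflection at B: R_B = δ_0/δ_{BB} = 14400/114.3 = 125.9 kN.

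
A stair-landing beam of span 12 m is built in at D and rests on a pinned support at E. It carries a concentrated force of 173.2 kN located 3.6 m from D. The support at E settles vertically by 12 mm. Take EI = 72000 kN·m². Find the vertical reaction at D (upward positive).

R_D = 153.7 kN

Choose R_E as the redundant. The primary structure is the cantilever fixed at D.
Free-end deflection of the primary structure under the applied loading (downward +):
  point load 173.2 at a = 3.6: Pa²(3L − a)/(6EI) = 12121/EI
Flexibility coefficient — unit upward force at E: δ_{EE} = L³/(3EI) = 576/EI.
With EI = 72000 kN·m²: δ_0 = 0.16835 m and δ_{EE} = 0.008 m/kN.
Compatibility — the beam at E must follow the support down by 0.012 m: δ_0 − R_E·δ_{EE} = 0.012, so R_E = (0.16835 − 0.012)/0.008 = 19.54 kN.
Vertical equilibrium: R_D = ΣP − R_E = 173.2 − 19.54 = 153.7 kN.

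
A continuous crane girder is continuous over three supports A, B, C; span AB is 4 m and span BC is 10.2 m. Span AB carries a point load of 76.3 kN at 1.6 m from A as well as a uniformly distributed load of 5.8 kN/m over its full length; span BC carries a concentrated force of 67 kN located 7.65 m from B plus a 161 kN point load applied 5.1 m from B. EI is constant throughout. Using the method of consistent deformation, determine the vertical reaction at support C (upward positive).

R_C = 101.7 kN

Insert a hinge at B; M_B is the redundant, and each span becomes simply supported.
Discontinuity in slope at B on the released structure — sum the simple-span end rotations:
  span AB: point load 76.3 at a = 1.6: Pab(L + a)/(6LEI) = 68.36/EI
  span AB: UDL 5.8: wL³/(24EI) = 15.47/EI
  span BC: point load 67 at a = 7.65: Pab(L + b)/(6LEI) = 272.3/EI
  span BC: point load 161 at a = 5.1: Pab(L + b)/(6LEI) = 1047/EI
  relative rotation θ_0 = (83.83 + 1319)/EI = 1403/EI
A unit hogging moment at B produces rotation L₁/(3EI) + L₂/(3EI) = 4.733/EI.
Slope continuity at B: θ_0 = M_B·4.733/EI, so M_B = 1403/4.733 = 296.4 kN·m (hogging).
Span BC, ΣM about C: R_B^{BC}·10.2 = 992 + 296.4, so R_B^{BC} = 126.3 kN and R_C = 228 − 126.3 = 101.7 kN.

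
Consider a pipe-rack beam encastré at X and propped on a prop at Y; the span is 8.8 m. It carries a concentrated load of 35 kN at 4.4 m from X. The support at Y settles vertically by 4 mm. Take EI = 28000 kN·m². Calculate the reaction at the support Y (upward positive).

Remove the prop at Y; the released (primary) structure is a cantilever built in at X.
Free-end deflection of the primary structure under the applied loading (downward +):
  point load 35 at a = 4.4: Pa²(3L − a)/(6EI) = 2485/EI
Flexibility coefficient — unit upward force at Y: δ_{YY} = L³/(3EI) = 227.2/EI.
With EI = 28000 kN·m²: δ_0 = 0.088733 m and δ_{YY} = 0.008113 m/kN.
Compatibility — the beam at Y must follow the support down by 0.004 m: δ_0 − R_Y·δ_{YY} = 0.004, so R_Y = (0.088733 − 0.004)/0.008113 = 10.44 kN.

R_Y = 10.44 kN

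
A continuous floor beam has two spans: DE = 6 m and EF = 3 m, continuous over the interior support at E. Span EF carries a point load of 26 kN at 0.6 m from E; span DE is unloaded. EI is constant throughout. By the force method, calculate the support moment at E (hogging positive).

M_E = 3.744 kN·m

Take M_E as the redundant. Released structure: two simple spans DE and EF with a hinge at E.
Discontinuity in slope at E on the released structure — sum the simple-span end rotations:
  span EF: point load 26 at a = 0.6: Pab(L + b)/(6LEI) = 11.23/EI
  relative rotation θ_0 = (0 + 11.23)/EI = 11.23/EI
A unit hogging moment at E produces rotation L₁/(3EI) + L₂/(3EI) = 3/EI.
Slope continuity at E: θ_0 = M_E·3/EI, so M_E = 11.23/3 = 3.744 kN·m (hogging).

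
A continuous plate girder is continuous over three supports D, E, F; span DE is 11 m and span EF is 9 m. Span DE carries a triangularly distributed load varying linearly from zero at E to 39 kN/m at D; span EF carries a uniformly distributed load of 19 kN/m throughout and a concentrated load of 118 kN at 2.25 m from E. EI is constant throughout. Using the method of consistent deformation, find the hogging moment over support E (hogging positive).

Insert a hinge at E; M_E is the redundant, and each span becomes simply supported.
End slopes at the hinge E, treating each span as simply supported:
  span DE: triangular load, peak 39: 7w₀L³/(360EI) = 1009/EI
  span EF: UDL 19: wL³/(24EI) = 577.1/EI
  span EF: point load 118 at a = 2.25: Pab(L + b)/(6LEI) = 522.7/EI
  relative rotation θ_0 = (1009 + 1100)/EI = 2109/EI
A unit hogging moment at E produces rotation L₁/(3EI) + L₂/(3EI) = 6.667/EI.
Slope continuity at E: θ_0 = M_E·6.667/EI, so M_E = 2109/6.667 = 316.4 kN·m (hogging).

M_E = 316.4 kN·m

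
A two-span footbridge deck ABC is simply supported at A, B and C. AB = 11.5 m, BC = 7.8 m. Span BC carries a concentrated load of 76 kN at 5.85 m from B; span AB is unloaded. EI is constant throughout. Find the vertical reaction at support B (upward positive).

R_B = 25.04 kN

Release continuity at B by inserting a hinge; the redundant is the internal moment M_B. The primary structure is two simply-supported spans AB and BC.
Discontinuity in slope at B on the released structure — sum the simple-span end rotations:
  span BC: point load 76 at a = 5.85: Pab(L + b)/(6LEI) = 180.6/EI
  relative rotation θ_0 = (0 + 180.6)/EI = 180.6/EI
A unit hogging moment at B produces rotation L₁/(3EI) + L₂/(3EI) = 6.433/EI.
Slope continuity at B: θ_0 = M_B·6.433/EI, so M_B = 180.6/6.433 = 28.08 kN·m (hogging).
Span AB, ΣM about A with M_B applied at B: R_B^{AB}·11.5 = 0 + 28.08, so R_B^{AB} = 2.441 kN and R_A = 0 − 2.441 = -2.441 kN.
Span BC, ΣM about C: R_B^{BC}·7.8 = 148.2 + 28.08, so R_B^{BC} = 22.6 kN and R_C = 76 − 22.6 = 53.4 kN.
R_B = 2.441 + 22.6 = 25.04 kN.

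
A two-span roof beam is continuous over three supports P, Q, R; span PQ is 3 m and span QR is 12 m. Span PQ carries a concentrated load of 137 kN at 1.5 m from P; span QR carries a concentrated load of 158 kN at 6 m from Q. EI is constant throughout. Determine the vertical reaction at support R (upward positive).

R_R = 54.02 kN

Insert a hinge at Q; M_Q is the redundant, and each span becomes simply supported.
Discontinuity in slope at Q on the released structure — sum the simple-span end rotations:
  span PQ: point load 137 at a = 1.5: Pab(L + a)/(6LEI) = 77.06/EI
  span QR: point load 158 at a = 6: Pab(L + b)/(6LEI) = 1422/EI
  relative rotation θ_0 = (77.06 + 1422)/EI = 1499/EI
A unit hogging moment at Q produces rotation L₁/(3EI) + L₂/(3EI) = 5/EI.
Compatibility: M_Q·(L₁+L₂)/(3EI) = θ_0, giving M_Q = 299.8 kN·m (hogging).
Span QR, ΣM about R: R_Q^{QR}·12 = 948 + 299.8, so R_Q^{QR} = 104 kN and R_R = 158 − 104 = 54.02 kN.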